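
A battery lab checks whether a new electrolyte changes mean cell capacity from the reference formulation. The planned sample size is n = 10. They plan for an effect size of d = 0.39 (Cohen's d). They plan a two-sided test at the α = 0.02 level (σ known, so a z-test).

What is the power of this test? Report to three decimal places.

Noncentrality parameter: δ = d·√n = 0.39 × √10 = 1.2333
Critical value for a two-sided test at α = 0.02: z_{α/2} = 2.326.
Power = Φ(δ − 2.326) + Φ(−δ − 2.326) = Φ(-1.093) + Φ(-3.560) = 0.1372 + 0.0002 = 0.1374.

Power ≈ 0.137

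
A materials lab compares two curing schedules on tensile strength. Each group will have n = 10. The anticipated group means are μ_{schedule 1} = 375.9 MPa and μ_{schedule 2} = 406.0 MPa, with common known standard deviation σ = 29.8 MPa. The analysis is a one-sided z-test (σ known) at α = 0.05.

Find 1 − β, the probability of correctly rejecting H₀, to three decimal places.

Power ≈ 0.730

Standardized effect: d = |μ_{schedule 1} − μ_{schedule 2}| / σ = |375.9 − 406.0| / 29.8 = 1.0101
Noncentrality parameter: δ = d·√(n/2) = 1.0101 × √(10/2) = 2.2586
Critical value for a one-sided test at α = 0.05: z_α = 1.645.
Power = P(Z > 1.645 − δ) = Φ(0.614) = 0.7303.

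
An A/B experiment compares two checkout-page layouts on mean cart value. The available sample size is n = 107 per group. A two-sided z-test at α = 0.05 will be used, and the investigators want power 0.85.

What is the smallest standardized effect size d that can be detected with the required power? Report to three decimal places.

Need Φ(δ − 1.960) = 0.85, so δ = 1.960 + 1.036 = 2.996.
(The second rejection-region term Φ(−δ − z_{α/2}) is negligible and dropped.)
δ = d·√(n/2) ⇒ d = δ/√(n/2) = 2.996/√(107/2) = 0.4097.

d ≈ 0.410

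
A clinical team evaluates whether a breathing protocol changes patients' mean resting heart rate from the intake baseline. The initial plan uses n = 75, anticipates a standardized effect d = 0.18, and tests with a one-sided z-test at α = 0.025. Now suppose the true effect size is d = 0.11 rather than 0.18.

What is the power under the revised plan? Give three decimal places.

Power ≈ 0.157

With d = 0.11: δ = d·√n = 0.11 × √75 = 0.9526. Critical value z_{0.025} = 1.960.
Revised power = Φ(δ − 1.960) = Φ(-1.007) = 0.1569.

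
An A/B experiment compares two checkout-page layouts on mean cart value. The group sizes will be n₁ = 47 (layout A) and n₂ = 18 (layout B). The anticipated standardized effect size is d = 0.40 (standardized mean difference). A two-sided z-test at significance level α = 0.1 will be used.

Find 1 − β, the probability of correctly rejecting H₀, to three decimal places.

Power ≈ 0.421

Noncentrality parameter: δ = d / √(1/n₁ + 1/n₂) = 0.40 / √(1/47 + 1/18) = 1.4431
Critical value for a two-sided test at α = 0.1: z_{α/2} = 1.645.
Power = Φ(δ − 1.645) + Φ(−δ − 1.645) = Φ(-0.202) + Φ(-3.088) = 0.4200 + 0.0010 = 0.4211.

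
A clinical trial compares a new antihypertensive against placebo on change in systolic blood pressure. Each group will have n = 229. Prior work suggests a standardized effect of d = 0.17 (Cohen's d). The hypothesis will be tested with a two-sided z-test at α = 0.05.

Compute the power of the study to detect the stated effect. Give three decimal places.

Noncentrality parameter: δ = d·√(n/2) = 0.17 × √(229/2) = 1.8191
Critical value for a two-sided test at α = 0.05: z_{α/2} = 1.960.
Power = Φ(δ − 1.960) + Φ(−δ − 1.960) = Φ(-0.141) + Φ(-3.779) = 0.4440 + 0.0001 = 0.4441.

Power ≈ 0.444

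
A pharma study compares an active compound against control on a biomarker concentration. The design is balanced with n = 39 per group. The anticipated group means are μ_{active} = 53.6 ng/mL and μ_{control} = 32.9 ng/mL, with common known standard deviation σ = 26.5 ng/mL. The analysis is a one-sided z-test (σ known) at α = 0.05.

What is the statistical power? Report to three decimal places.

Standardized effect: d = |μ_{active} − μ_{control}| / σ = |53.6 − 32.9| / 26.5 = 0.7811
Noncentrality parameter: λ = d·√(n/2) = 0.7811 × √(39/2) = 3.4494
Critical value for a one-sided test at α = 0.05: z_α = 1.645.
Power = Φ(λ − 1.645) = Φ(1.805) = 0.9644.

Power ≈ 0.964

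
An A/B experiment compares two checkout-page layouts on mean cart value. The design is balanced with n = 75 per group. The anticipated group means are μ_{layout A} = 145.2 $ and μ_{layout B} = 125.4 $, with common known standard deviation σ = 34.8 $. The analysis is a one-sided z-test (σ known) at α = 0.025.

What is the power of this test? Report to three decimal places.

Standardized effect: d = |μ_{layout A} − μ_{layout B}| / σ = |145.2 − 125.4| / 34.8 = 0.5690
Noncentrality parameter: δ = d·√(n/2) = 0.5690 × √(75/2) = 3.4842
One-sided α = 0.025 → critical value z_{0.025} = 1.960.
Power = Φ(δ − 1.960) = Φ(1.524) = 0.9363.

Power ≈ 0.936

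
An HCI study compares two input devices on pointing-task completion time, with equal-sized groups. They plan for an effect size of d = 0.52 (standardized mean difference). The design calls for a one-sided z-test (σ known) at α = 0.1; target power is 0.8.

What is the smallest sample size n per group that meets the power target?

For power 0.8 need Φ(δ − z_{0.1}) = 0.8, so δ = z_{0.1} + z_{0.20} = 1.282 + 0.842 = 2.123.
δ = d·√(n/2) ⇒ n = 2(δ/d)² = 2 × (2.123 / 0.52)² = 33.34.
Round up to the next whole unit.

n = 34 per group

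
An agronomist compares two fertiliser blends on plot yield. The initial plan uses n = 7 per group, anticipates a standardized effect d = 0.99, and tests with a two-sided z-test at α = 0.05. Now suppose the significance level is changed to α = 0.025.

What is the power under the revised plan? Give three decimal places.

Power ≈ 0.349

δ = d·√(n/2) = 0.99 × √(7/2) = 1.8521 (unchanged). New critical value: z_{0.0125} = 2.241.
Revised power = Φ(δ − 2.241) + Φ(−δ − 2.241) = Φ(-0.389) + Φ(-4.094) = 0.3485 + 0.0000 = 0.3486.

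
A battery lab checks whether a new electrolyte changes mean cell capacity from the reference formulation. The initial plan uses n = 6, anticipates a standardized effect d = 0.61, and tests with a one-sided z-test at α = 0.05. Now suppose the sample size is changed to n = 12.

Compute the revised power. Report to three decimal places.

With n = 12: δ = d·√n = 0.61 × √12 = 2.1131. Critical value z_{0.05} = 1.645.
Revised power = P(Z > 1.645 − δ) = Φ(0.468) = 0.6802.

Power ≈ 0.680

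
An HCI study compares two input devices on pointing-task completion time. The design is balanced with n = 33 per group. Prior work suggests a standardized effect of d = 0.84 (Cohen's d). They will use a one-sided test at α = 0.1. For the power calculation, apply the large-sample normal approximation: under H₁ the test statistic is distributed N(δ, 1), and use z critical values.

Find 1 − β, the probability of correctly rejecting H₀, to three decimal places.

Noncentrality parameter: δ = d·√(n/2) = 0.84 × √(33/2) = 3.4121
One-sided α = 0.1 → critical value z_{0.1} = 1.282.
Power = P(Z > 1.282 − δ) = Φ(2.131) = 0.9834.

Power ≈ 0.983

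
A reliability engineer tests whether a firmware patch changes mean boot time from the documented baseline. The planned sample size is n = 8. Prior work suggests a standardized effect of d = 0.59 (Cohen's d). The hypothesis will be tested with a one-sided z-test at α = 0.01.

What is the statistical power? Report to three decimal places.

Noncentrality parameter: δ = d·√n = 0.59 × √8 = 1.6688
One-sided α = 0.01 → critical value z_{0.01} = 2.326.
Power = P(Z > 2.326 − δ) = Φ(-0.658) = 0.2554.

Power ≈ 0.255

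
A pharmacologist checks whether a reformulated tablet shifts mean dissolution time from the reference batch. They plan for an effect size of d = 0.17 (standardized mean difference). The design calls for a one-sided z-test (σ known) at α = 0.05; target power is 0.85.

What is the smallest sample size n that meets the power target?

Set Φ(δ − 1.645) = 0.85; then δ − 1.645 = Φ⁻¹(0.85) = 1.036, giving δ = 2.681.
δ = d·√n ⇒ n = (δ/d)² = (2.681 / 0.17)² = 248.76.
Round up to the next whole unit.

n = 249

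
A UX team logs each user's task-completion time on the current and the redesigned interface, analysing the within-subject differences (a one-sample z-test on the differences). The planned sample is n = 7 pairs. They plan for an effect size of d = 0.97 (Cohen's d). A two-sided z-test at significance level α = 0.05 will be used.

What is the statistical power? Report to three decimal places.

Noncentrality parameter: δ = d·√n = 0.97 × √7 = 2.5664
Two-sided α = 0.05 → critical value z_{0.025} = 1.960.
Power = Φ(δ − 1.960) + Φ(−δ − 1.960) = Φ(0.606) + Φ(-4.526) = 0.7279 + 0.0000 = 0.7279.

Power ≈ 0.728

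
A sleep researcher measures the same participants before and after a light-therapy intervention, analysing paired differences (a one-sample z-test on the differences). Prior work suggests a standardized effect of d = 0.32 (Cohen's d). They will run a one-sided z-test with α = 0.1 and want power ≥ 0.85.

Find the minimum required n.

Set Φ(δ − 1.282) = 0.85; then δ − 1.282 = Φ⁻¹(0.85) = 1.036, giving δ = 2.318.
δ = d·√n ⇒ n = (δ/d)² = (2.318 / 0.32)² = 52.47.
Rounding up, n = 53.

n = 53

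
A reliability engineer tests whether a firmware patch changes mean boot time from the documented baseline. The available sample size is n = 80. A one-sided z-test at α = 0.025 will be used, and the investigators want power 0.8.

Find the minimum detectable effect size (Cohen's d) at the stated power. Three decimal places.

d ≈ 0.313

Required noncentrality: δ = z_{0.025} + z_{0.20} = 1.960 + 0.842 = 2.802.
δ = d·√n ⇒ d = δ/√n = 2.802/√80 = 0.3132.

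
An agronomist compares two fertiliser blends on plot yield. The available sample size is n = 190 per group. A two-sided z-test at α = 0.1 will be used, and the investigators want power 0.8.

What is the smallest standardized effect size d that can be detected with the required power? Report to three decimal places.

Required noncentrality: δ = z_{0.05} + z_{0.20} = 1.645 + 0.842 = 2.486.
(Lower-tail contribution to power is negligible for δ > 0.)
δ = d·√(n/2) ⇒ d = δ/√(n/2) = 2.486/√(190/2) = 0.2551.

d ≈ 0.255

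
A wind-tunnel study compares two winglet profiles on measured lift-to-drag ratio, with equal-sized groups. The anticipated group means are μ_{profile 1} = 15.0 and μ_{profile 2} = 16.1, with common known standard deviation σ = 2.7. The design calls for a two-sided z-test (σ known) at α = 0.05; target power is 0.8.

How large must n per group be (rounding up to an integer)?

Standardized effect: d = |μ_{profile 1} − μ_{profile 2}| / σ = |15.0 − 16.1| / 2.7 = 0.4074
For power 0.8 need Φ(δ − z_{0.025}) = 0.8, so δ = z_{0.025} + z_{0.20} = 1.960 + 0.842 = 2.802.
(The Φ(−δ − z_{α/2}) term is vanishingly small for δ > 0 and is dropped in the standard sample-size formula.)
δ = d·√(n/2) ⇒ n = 2(δ/d)² = 2 × (2.802 / 0.4074)² = 94.58.
Round up to the next whole unit.

n = 95 per group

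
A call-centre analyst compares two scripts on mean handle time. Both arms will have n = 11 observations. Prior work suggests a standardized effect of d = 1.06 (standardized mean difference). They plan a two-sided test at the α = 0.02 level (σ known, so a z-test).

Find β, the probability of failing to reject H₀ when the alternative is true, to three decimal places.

β ≈ 0.437

Noncentrality parameter: δ = d·√(n/2) = 1.06 × √(11/2) = 2.4859
Critical value for a two-sided test at α = 0.02: z_{α/2} = 2.326.
Power = Φ(δ − 2.326) + Φ(−δ − 2.326) = Φ(0.160) + Φ(-4.812) = 0.5634 + 0.0000 = 0.5634.
Type II error: β = 1 − power = 1 − 0.5634 = 0.4366.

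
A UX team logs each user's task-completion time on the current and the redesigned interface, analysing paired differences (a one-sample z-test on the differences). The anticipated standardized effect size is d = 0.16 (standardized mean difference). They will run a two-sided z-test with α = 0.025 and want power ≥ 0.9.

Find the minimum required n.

n = 485

For power 0.9 need Φ(δ − z_{0.0125}) = 0.9, so δ = z_{0.0125} + z_{0.10} = 2.241 + 1.282 = 3.523.
(For δ > 0 the lower-tail rejection region contributes negligibly to power, so the one-term inversion is standard.)
δ = d·√n ⇒ n = (δ/d)² = (3.523 / 0.16)² = 484.81.
Rounding up, n = 485.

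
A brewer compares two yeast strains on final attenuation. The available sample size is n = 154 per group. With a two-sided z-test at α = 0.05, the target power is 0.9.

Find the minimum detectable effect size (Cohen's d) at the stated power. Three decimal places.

Required noncentrality: δ = z_{0.025} + z_{0.10} = 1.960 + 1.282 = 3.242.
(The second rejection-region term Φ(−δ − z_{α/2}) is negligible and dropped.)
δ = d·√(n/2) ⇒ d = δ/√(n/2) = 3.242/√(154/2) = 0.3694.

d ≈ 0.369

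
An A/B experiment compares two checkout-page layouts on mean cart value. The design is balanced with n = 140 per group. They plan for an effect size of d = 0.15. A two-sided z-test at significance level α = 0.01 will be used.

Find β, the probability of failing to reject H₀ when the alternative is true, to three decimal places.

Noncentrality parameter: δ = d·√(n/2) = 0.15 × √(140/2) = 1.2550
Two-sided α = 0.01 → critical value z_{0.005} = 2.576.
Power = Φ(δ − 2.576) + Φ(−δ − 2.576) = Φ(-1.321) + Φ(-3.831) = 0.0933 + 0.0001 = 0.0933.
Type II error: β = 1 − power = 1 − 0.0933 = 0.9067.

β ≈ 0.907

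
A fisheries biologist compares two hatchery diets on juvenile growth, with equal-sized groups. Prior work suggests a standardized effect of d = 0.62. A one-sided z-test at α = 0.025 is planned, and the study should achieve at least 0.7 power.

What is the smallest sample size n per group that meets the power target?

For power 0.7 need Φ(δ − z_{0.025}) = 0.7, so δ = z_{0.025} + z_{0.30} = 1.960 + 0.524 = 2.484.
δ = d·√(n/2) ⇒ n = 2(δ/d)² = 2 × (2.484 / 0.62)² = 32.11.
Rounding up, n = 33 per group.

n = 33 per group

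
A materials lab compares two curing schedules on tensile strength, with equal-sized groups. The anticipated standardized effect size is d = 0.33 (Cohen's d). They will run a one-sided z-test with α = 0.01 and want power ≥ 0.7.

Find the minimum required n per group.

For power 0.7 need Φ(δ − z_{0.01}) = 0.7, so δ = z_{0.01} + z_{0.30} = 2.326 + 0.524 = 2.851.
δ = d·√(n/2) ⇒ n = 2(δ/d)² = 2 × (2.851 / 0.33)² = 149.25.
Round up to the next whole unit.

n = 150 per group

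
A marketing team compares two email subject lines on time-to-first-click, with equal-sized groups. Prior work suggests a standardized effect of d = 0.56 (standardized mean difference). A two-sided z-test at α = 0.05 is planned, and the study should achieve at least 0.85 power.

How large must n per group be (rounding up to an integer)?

Set Φ(δ − 1.960) = 0.85; then δ − 1.960 = Φ⁻¹(0.85) = 1.036, giving δ = 2.996.
(For δ > 0 the lower-tail rejection region contributes negligibly to power, so the one-term inversion is standard.)
δ = d·√(n/2) ⇒ n = 2(δ/d)² = 2 × (2.996 / 0.56)² = 57.26.
Rounding up, n = 58 per group.

n = 58 per group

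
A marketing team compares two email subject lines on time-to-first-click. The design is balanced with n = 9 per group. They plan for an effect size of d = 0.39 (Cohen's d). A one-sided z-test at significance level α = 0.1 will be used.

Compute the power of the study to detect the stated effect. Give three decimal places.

Power ≈ 0.325

Noncentrality parameter: δ = d·√(n/2) = 0.39 × √(9/2) = 0.8273
Critical value for a one-sided test at α = 0.1: z_α = 1.282.
Power = Φ(δ − 1.282) = Φ(-0.454) = 0.3248.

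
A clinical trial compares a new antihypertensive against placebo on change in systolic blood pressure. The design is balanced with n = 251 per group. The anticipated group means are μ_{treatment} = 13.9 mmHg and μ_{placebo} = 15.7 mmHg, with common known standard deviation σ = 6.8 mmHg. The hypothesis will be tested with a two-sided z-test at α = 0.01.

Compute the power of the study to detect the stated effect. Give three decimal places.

Power ≈ 0.652

Standardized effect: d = |μ_{treatment} − μ_{placebo}| / σ = |13.9 − 15.7| / 6.8 = 0.2647
Noncentrality parameter: δ = d·√(n/2) = 0.2647 × √(251/2) = 2.9654
Critical value for a two-sided test at α = 0.01: z_{α/2} = 2.576.
Power = Φ(δ − 2.576) + Φ(−δ − 2.576) = Φ(0.390) + Φ(-5.541) = 0.6516 + 0.0000 = 0.6516.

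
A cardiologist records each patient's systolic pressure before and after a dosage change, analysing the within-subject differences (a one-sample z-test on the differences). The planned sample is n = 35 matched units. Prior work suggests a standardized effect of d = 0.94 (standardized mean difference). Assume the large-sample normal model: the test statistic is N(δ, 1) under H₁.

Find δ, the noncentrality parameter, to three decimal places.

δ = d·√n = 0.94 × √35 = 5.5611

δ ≈ 5.561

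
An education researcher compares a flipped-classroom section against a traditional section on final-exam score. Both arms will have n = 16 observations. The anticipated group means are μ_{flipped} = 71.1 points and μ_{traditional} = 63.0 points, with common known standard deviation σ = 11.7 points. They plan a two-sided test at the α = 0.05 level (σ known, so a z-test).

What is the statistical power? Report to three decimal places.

Standardized effect: d = |μ_{flipped} − μ_{traditional}| / σ = |71.1 − 63.0| / 11.7 = 0.6923
Noncentrality parameter: δ = d·√(n/2) = 0.6923 × √(16/2) = 1.9581
Critical value for a two-sided test at α = 0.05: z_{α/2} = 1.960.
Power = Φ(δ − 1.960) + Φ(−δ − 1.960) = Φ(-0.002) + Φ(-3.918) = 0.4993 + 0.0000 = 0.4993.

Power ≈ 0.499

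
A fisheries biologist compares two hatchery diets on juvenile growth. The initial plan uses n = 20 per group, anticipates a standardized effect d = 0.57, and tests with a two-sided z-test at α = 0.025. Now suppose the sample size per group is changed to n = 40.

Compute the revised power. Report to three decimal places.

Power ≈ 0.621

With n = 40 per group: δ = d·√(n/2) = 0.57 × √(40/2) = 2.5491. Critical value z_{0.0125} = 2.241.
Revised power = Φ(δ − 2.241) + Φ(−δ − 2.241) = Φ(0.308) + Φ(-4.791) = 0.6209 + 0.0000 = 0.6209.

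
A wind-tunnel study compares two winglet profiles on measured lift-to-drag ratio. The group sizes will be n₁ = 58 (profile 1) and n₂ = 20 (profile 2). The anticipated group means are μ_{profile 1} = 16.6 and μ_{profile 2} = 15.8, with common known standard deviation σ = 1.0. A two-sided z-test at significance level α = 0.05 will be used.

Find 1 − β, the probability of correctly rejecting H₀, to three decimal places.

Power ≈ 0.870

Standardized effect: d = |μ_{profile 1} − μ_{profile 2}| / σ = |16.6 − 15.8| / 1.0 = 0.8000
Noncentrality parameter: δ = d / √(1/n₁ + 1/n₂) = 0.8000 / √(1/58 + 1/20) = 3.0851
Critical value for a two-sided test at α = 0.05: z_{α/2} = 1.960.
Power = Φ(δ − 1.960) + Φ(−δ − 1.960) = Φ(1.125) + Φ(-5.045) = 0.8697 + 0.0000 = 0.8697.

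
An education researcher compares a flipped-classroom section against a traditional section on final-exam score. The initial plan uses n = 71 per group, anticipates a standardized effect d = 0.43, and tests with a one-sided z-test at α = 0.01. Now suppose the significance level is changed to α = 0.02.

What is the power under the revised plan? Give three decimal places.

Power ≈ 0.694

δ = d·√(n/2) = 0.43 × √(71/2) = 2.5620 (unchanged). New critical value: z_{0.02} = 2.054.
Revised power = P(Z > 2.054 − δ) = Φ(0.508) = 0.6944.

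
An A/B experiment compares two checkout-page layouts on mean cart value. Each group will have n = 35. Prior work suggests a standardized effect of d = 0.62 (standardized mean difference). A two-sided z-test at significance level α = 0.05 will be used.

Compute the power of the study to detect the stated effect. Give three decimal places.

Power ≈ 0.737

Noncentrality parameter: δ = d·√(n/2) = 0.62 × √(35/2) = 2.5936
Two-sided α = 0.05 → critical value z_{0.025} = 1.960.
Power = Φ(δ − 1.960) + Φ(−δ − 1.960) = Φ(0.634) + Φ(-4.554) = 0.7369 + 0.0000 = 0.7369.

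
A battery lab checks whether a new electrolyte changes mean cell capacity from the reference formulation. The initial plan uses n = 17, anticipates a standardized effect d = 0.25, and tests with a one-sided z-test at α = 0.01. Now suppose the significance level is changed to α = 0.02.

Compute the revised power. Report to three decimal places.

Power ≈ 0.153

δ = d·√n = 0.25 × √17 = 1.0308 (unchanged). New critical value: z_{0.02} = 2.054.
Revised power = P(Z > 2.054 − δ) = Φ(-1.023) = 0.1532.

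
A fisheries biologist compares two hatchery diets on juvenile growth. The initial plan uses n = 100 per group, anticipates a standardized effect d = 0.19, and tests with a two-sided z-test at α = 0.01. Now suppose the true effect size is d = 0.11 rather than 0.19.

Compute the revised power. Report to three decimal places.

With d = 0.11: δ = d·√(n/2) = 0.11 × √(100/2) = 0.7778. Critical value z_{0.005} = 2.576.
Revised power = Φ(δ − 2.576) + Φ(−δ − 2.576) = Φ(-1.798) + Φ(-3.354) = 0.0361 + 0.0004 = 0.0365.

Power ≈ 0.036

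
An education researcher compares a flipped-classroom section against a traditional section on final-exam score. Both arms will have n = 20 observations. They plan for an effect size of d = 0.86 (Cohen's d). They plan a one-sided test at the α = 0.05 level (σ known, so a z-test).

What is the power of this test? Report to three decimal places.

Noncentrality parameter: δ = d·√(n/2) = 0.86 × √(20/2) = 2.7196
One-sided α = 0.05 → critical value z_{0.05} = 1.645.
Power = Φ(δ − 1.645) = Φ(1.075) = 0.8587.

Power ≈ 0.859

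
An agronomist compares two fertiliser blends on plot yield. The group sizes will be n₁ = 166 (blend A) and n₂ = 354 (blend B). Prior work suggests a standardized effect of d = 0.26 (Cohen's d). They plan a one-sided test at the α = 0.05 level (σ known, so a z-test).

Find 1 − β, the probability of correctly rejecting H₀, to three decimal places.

Power ≈ 0.868

Noncentrality parameter: δ = d / √(1/n₁ + 1/n₂) = 0.26 / √(1/166 + 1/354) = 2.7639
Critical value for a one-sided test at α = 0.05: z_α = 1.645.
Power = P(Z > 1.645 − δ) = Φ(1.119) = 0.8684.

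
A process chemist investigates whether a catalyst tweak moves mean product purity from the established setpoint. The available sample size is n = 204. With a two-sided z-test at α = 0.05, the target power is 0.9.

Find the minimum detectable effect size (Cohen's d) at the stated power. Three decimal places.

d ≈ 0.227

Need Φ(δ − 1.960) = 0.9, so δ = 1.960 + 1.282 = 3.242.
(Lower-tail contribution to power is negligible for δ > 0.)
δ = d·√n ⇒ d = δ/√n = 3.242/√204 = 0.2270.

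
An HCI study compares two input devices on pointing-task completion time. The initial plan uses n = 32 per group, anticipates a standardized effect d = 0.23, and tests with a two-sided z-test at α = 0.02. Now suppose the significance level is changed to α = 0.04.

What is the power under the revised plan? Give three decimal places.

Power ≈ 0.130

δ = d·√(n/2) = 0.23 × √(32/2) = 0.9200 (unchanged). New critical value: z_{0.02} = 2.054.
Revised power = Φ(δ − 2.054) + Φ(−δ − 2.054) = Φ(-1.134) + Φ(-2.974) = 0.1284 + 0.0015 = 0.1299.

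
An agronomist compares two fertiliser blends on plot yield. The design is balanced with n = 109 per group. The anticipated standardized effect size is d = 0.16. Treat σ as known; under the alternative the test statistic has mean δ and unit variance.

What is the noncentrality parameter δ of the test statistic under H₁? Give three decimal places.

δ ≈ 1.181

δ = d·√(n/2) = 0.16 × √(109/2) = 1.1812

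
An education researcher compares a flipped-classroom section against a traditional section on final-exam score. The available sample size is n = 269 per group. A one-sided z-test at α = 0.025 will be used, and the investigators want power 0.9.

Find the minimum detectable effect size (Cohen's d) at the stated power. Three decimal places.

Required noncentrality: δ = z_{0.025} + z_{0.10} = 1.960 + 1.282 = 3.242.
δ = d·√(n/2) ⇒ d = δ/√(n/2) = 3.242/√(269/2) = 0.2795.

d ≈ 0.280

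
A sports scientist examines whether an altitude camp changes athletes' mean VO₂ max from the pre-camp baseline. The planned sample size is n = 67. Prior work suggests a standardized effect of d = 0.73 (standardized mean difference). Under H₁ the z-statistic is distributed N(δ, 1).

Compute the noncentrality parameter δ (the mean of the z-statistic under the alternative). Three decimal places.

δ ≈ 5.975

δ = d·√n = 0.73 × √67 = 5.9753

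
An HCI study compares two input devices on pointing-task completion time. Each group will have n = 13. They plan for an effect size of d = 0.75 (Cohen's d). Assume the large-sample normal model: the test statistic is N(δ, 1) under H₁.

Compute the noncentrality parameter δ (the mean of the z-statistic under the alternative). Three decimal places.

δ = d·√(n/2) = 0.75 × √(13/2) = 1.9121

δ ≈ 1.912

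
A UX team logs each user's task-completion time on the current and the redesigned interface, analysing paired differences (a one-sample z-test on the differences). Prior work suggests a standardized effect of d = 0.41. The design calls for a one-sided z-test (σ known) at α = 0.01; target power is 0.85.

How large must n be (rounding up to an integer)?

n = 68

Set Φ(δ − 2.326) = 0.85; then δ − 2.326 = Φ⁻¹(0.85) = 1.036, giving δ = 3.363.
δ = d·√n ⇒ n = (δ/d)² = (3.363 / 0.41)² = 67.27.
Rounding up, n = 68.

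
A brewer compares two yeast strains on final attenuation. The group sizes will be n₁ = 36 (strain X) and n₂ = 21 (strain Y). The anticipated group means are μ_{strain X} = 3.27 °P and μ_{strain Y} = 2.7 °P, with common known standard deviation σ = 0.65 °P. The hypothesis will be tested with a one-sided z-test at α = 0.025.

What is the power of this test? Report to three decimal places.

Power ≈ 0.891

Standardized effect: d = |μ_{strain X} − μ_{strain Y}| / σ = |3.27 − 2.7| / 0.65 = 0.8769
Noncentrality parameter: δ = d / √(1/n₁ + 1/n₂) = 0.8769 / √(1/36 + 1/21) = 3.1936
Critical value for a one-sided test at α = 0.025: z_α = 1.960.
Power = P(Z > 1.960 − δ) = Φ(1.234) = 0.8913.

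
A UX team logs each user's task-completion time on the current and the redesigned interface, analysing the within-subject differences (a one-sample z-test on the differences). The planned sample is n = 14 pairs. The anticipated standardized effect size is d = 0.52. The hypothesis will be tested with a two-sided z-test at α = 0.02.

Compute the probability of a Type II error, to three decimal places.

Noncentrality parameter: δ = d·√n = 0.52 × √14 = 1.9457
Two-sided α = 0.02 → critical value z_{0.01} = 2.326.
Power = Φ(δ − 2.326) + Φ(−δ − 2.326) = Φ(-0.381) + Φ(-4.272) = 0.3517 + 0.0000 = 0.3517.
Type II error: β = 1 − power = 1 − 0.3517 = 0.6483.

β ≈ 0.648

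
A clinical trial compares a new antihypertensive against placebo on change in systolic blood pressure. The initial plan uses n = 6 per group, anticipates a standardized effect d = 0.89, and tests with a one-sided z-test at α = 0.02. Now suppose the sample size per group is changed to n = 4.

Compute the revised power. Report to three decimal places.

With n = 4 per group: δ = d·√(n/2) = 0.89 × √(4/2) = 1.2587. Critical value z_{0.02} = 2.054.
Revised power = P(Z > 2.054 − δ) = Φ(-0.795) = 0.2133.

Power ≈ 0.213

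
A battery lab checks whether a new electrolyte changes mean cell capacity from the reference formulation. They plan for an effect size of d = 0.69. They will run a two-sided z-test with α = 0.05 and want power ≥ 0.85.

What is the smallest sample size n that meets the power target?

n = 19

For power 0.85 need Φ(δ − z_{0.025}) = 0.85, so δ = z_{0.025} + z_{0.15} = 1.960 + 1.036 = 2.996.
(Ignoring the negligible lower-tail rejection probability gives the usual closed-form inversion.)
δ = d·√n ⇒ n = (δ/d)² = (2.996 / 0.69)² = 18.86.
Rounding up, n = 19.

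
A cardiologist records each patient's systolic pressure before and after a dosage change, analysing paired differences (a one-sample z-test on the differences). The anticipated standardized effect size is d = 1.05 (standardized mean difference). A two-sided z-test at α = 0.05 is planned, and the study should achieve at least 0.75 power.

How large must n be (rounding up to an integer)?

n = 7

Set Φ(δ − 1.960) = 0.75; then δ − 1.960 = Φ⁻¹(0.75) = 0.674, giving δ = 2.634.
(For δ > 0 the lower-tail rejection region contributes negligibly to power, so the one-term inversion is standard.)
δ = d·√n ⇒ n = (δ/d)² = (2.634 / 1.05)² = 6.30.
Rounding up, n = 7.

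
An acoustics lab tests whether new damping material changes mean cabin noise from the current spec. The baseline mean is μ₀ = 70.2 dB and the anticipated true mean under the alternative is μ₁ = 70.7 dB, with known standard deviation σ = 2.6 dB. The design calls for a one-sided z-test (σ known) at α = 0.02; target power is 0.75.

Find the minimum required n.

n = 202

Standardized effect: d = |μ₁ − μ₀| / σ = |70.7 − 70.2| / 2.6 = 0.1923
Set Φ(δ − 2.054) = 0.75; then δ − 2.054 = Φ⁻¹(0.75) = 0.674, giving δ = 2.728.
δ = d·√n ⇒ n = (δ/d)² = (2.728 / 0.1923)² = 201.27.
Round up to the next whole unit.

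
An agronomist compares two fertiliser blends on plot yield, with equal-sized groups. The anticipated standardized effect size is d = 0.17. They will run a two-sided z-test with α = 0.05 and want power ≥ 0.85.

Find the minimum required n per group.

n = 622 per group

For power 0.85 need Φ(δ − z_{0.025}) = 0.85, so δ = z_{0.025} + z_{0.15} = 1.960 + 1.036 = 2.996.
(For δ > 0 the lower-tail rejection region contributes negligibly to power, so the one-term inversion is standard.)
δ = d·√(n/2) ⇒ n = 2(δ/d)² = 2 × (2.996 / 0.17)² = 621.34.
Round up to the next whole unit.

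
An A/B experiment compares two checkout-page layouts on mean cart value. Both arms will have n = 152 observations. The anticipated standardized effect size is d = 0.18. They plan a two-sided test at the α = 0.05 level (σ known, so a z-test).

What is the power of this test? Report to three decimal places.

Power ≈ 0.348

Noncentrality parameter: δ = d·√(n/2) = 0.18 × √(152/2) = 1.5692
Two-sided α = 0.05 → critical value z_{0.025} = 1.960.
Power = Φ(δ − 1.960) + Φ(−δ − 1.960) = Φ(-0.391) + Φ(-3.529) = 0.3480 + 0.0002 = 0.3482.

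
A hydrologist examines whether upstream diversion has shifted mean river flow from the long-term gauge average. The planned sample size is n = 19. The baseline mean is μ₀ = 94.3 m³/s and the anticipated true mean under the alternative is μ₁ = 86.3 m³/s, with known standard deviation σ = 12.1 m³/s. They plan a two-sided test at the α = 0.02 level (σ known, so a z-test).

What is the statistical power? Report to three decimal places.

Standardized effect: d = |μ₁ − μ₀| / σ = |86.3 − 94.3| / 12.1 = 0.6612
Noncentrality parameter: δ = d·√n = 0.6612 × √19 = 2.8819
Critical value for a two-sided test at α = 0.02: z_{α/2} = 2.326.
Power = Φ(δ − 2.326) + Φ(−δ − 2.326) = Φ(0.556) + Φ(-5.208) = 0.7107 + 0.0000 = 0.7107.

Power ≈ 0.711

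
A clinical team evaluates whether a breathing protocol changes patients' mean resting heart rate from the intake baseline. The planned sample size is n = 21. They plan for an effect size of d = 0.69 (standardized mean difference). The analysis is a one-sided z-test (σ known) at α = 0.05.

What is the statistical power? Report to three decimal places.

Noncentrality parameter: δ = d·√n = 0.69 × √21 = 3.1620
One-sided α = 0.05 → critical value z_{0.05} = 1.645.
Power = Φ(δ − 1.645) = Φ(1.517) = 0.9354.

Power ≈ 0.935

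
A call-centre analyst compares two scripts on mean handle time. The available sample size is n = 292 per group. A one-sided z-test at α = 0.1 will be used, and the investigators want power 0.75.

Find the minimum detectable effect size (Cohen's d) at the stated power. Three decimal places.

d ≈ 0.162

Required noncentrality: δ = z_{0.1} + z_{0.25} = 1.282 + 0.674 = 1.956.
δ = d·√(n/2) ⇒ d = δ/√(n/2) = 1.956/√(292/2) = 0.1619.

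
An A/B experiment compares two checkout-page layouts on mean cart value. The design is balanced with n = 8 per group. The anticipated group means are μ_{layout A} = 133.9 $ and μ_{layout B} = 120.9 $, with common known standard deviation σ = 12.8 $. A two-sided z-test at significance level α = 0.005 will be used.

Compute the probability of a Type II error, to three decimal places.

Standardized effect: d = |μ_{layout A} − μ_{layout B}| / σ = |133.9 − 120.9| / 12.8 = 1.0156
Noncentrality parameter: δ = d·√(n/2) = 1.0156 × √(8/2) = 2.0312
Critical value for a two-sided test at α = 0.005: z_{α/2} = 2.807.
Power = Φ(δ − 2.807) + Φ(−δ − 2.807) = Φ(-0.776) + Φ(-4.838) = 0.2189 + 0.0000 = 0.2189.
Type II error: β = 1 − power = 1 − 0.2189 = 0.7811.

β ≈ 0.781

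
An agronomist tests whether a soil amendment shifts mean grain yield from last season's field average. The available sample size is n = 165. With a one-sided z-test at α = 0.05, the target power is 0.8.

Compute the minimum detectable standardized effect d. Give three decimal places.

d ≈ 0.194

Required noncentrality: δ = z_{0.05} + z_{0.20} = 1.645 + 0.842 = 2.486.
δ = d·√n ⇒ d = δ/√n = 2.486/√165 = 0.1936.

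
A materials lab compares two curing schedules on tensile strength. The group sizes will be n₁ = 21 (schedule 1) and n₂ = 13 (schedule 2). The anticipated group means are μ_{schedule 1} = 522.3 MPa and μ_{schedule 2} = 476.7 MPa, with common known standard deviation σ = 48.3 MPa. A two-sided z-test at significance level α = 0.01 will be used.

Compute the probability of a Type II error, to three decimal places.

β ≈ 0.460

Standardized effect: d = |μ_{schedule 1} − μ_{schedule 2}| / σ = |522.3 − 476.7| / 48.3 = 0.9441
Noncentrality parameter: δ = d / √(1/n₁ + 1/n₂) = 0.9441 / √(1/21 + 1/13) = 2.6752
Critical value for a two-sided test at α = 0.01: z_{α/2} = 2.576.
Power = Φ(δ − 2.576) + Φ(−δ − 2.576) = Φ(0.099) + Φ(-5.251) = 0.5396 + 0.0000 = 0.5396.
Type II error: β = 1 − power = 1 − 0.5396 = 0.4604.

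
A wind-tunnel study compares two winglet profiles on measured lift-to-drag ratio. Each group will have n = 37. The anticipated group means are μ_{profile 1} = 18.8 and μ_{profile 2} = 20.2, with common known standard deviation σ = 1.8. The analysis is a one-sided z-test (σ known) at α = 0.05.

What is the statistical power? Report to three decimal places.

Standardized effect: d = |μ_{profile 1} − μ_{profile 2}| / σ = |18.8 − 20.2| / 1.8 = 0.7778
Noncentrality parameter: δ = d·√(n/2) = 0.7778 × √(37/2) = 3.3453
One-sided α = 0.05 → critical value z_{0.05} = 1.645.
Power = Φ(δ − 1.645) = Φ(1.700) = 0.9555.

Power ≈ 0.955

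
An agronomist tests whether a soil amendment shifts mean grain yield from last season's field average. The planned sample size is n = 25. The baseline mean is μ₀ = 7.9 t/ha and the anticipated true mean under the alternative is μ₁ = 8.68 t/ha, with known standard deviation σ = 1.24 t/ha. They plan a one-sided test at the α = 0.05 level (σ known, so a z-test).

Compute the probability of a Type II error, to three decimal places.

Standardized effect: d = |μ₁ − μ₀| / σ = |8.68 − 7.9| / 1.24 = 0.6290
Noncentrality parameter: δ = d·√n = 0.6290 × √25 = 3.1452
Critical value for a one-sided test at α = 0.05: z_α = 1.645.
Power = Φ(δ − 1.645) = Φ(1.500) = 0.9332.
Type II error: β = 1 − power = 1 − 0.9332 = 0.0668.

β ≈ 0.067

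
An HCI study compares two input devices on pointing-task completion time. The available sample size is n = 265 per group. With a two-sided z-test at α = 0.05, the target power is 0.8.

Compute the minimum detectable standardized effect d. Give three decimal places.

d ≈ 0.243

Need Φ(δ − 1.960) = 0.8, so δ = 1.960 + 0.842 = 2.802.
(Lower-tail contribution to power is negligible for δ > 0.)
δ = d·√(n/2) ⇒ d = δ/√(n/2) = 2.802/√(265/2) = 0.2434.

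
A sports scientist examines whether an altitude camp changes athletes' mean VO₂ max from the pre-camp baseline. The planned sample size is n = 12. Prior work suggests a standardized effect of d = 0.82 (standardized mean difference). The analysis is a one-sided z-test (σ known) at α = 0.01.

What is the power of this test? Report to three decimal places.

Power ≈ 0.696

Noncentrality parameter: δ = d·√n = 0.82 × √12 = 2.8406
One-sided α = 0.01 → critical value z_{0.01} = 2.326.
Power = Φ(δ − 2.326) = Φ(0.514) = 0.6964.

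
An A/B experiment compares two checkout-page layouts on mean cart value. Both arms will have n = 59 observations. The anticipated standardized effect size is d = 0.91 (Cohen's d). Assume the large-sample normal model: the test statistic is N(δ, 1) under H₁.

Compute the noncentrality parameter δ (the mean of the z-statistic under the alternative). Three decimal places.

δ = d·√(n/2) = 0.91 × √(59/2) = 4.9426

δ ≈ 4.943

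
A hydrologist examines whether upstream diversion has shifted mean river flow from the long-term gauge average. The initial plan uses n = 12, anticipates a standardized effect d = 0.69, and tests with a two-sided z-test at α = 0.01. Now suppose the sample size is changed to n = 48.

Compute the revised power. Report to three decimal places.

With n = 48: δ = d·√n = 0.69 × √48 = 4.7805. Critical value z_{0.005} = 2.576.
Revised power = Φ(δ − 2.576) + Φ(−δ − 2.576) = Φ(2.205) + Φ(-7.356) = 0.9863 + 0.0000 = 0.9863.

Power ≈ 0.986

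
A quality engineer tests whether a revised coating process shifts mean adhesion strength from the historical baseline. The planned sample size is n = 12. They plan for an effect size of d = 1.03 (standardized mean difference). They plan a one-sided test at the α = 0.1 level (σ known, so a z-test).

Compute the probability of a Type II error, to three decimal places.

Noncentrality parameter: δ = d·√n = 1.03 × √12 = 3.5680
Critical value for a one-sided test at α = 0.1: z_α = 1.282.
Power = Φ(δ − 1.282) = Φ(2.286) = 0.9889.
Type II error: β = 1 − power = 1 − 0.9889 = 0.0111.

β ≈ 0.011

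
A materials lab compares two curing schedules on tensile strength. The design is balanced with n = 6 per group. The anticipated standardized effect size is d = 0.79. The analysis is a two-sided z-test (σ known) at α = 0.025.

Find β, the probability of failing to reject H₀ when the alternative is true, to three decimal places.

Noncentrality parameter: δ = d·√(n/2) = 0.79 × √(6/2) = 1.3683
Critical value for a two-sided test at α = 0.025: z_{α/2} = 2.241.
Power = Φ(δ − 2.241) + Φ(−δ − 2.241) = Φ(-0.873) + Φ(-3.610) = 0.1913 + 0.0002 = 0.1915.
Type II error: β = 1 − power = 1 − 0.1915 = 0.8085.

β ≈ 0.809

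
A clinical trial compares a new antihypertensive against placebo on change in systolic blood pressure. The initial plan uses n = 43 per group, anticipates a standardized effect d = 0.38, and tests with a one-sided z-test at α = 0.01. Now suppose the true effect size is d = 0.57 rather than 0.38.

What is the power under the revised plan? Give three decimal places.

With d = 0.57: δ = d·√(n/2) = 0.57 × √(43/2) = 2.6430. Critical value z_{0.01} = 2.326.
Revised power = Φ(δ − 2.326) = Φ(0.317) = 0.6242.

Power ≈ 0.624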